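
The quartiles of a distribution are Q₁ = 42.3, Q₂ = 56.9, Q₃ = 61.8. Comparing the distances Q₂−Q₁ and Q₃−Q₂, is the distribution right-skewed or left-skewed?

left-skewed

Q₂ − Q₁ = 14.6;  Q₃ − Q₂ = 4.9
Q₂ − Q₁ > Q₃ − Q₂ ⇒ the lower half is more spread out ⇒ left-skewed.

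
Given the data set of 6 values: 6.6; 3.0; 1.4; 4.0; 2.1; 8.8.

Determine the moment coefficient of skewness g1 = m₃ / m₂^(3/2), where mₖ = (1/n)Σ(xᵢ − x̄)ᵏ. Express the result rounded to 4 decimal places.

x̄ = (6.6 + 3.0 + 1.4 + 4.0 + 2.1 + 8.8) / 6 = 4.3167
deviations (xᵢ − x̄): 2.2833, -1.3167, -2.9167, -0.3167, -2.2167, 4.4833
Σ(xᵢ − x̄)² = 40.5683 ⇒ m₂ = 40.5683/6 = 6.76139
Σ(xᵢ − x̄)³ = 64.0026 ⇒ m₃ = 64.0026/6 = 10.66709
m₂^(3/2) = 6.76139^(1.5) = 17.58142
g1 = m₃ / m₂^(3/2) = 10.66709 / 17.58142 ≈ 0.6067

0.6067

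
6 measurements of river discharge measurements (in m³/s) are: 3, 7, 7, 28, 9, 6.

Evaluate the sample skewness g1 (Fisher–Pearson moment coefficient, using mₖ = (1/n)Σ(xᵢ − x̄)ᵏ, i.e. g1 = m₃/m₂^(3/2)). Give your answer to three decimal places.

1.596

x̄ = (3 + 7 + 7 + 28 + 9 + 6) / 6 = 10.0000
deviations (xᵢ − x̄): -7.0000, -3.0000, -3.0000, 18.0000, -1.0000, -4.0000
Σ(xᵢ − x̄)² = 408.0000 ⇒ m₂ = 408.0000/6 = 68.00000
Σ(xᵢ − x̄)³ = 5370.0000 ⇒ m₃ = 5370.0000/6 = 895.00000
m₂^(3/2) = 68.00000^(1.5) = 560.74237
g1 = m₃ / m₂^(3/2) = 895.00000 / 560.74237 ≈ 1.596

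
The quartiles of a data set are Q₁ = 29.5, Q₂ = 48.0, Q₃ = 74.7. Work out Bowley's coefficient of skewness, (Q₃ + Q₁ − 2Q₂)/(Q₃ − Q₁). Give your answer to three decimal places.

numerator: Q₃ + Q₁ − 2Q₂ = 74.7 + 29.5 − 2×48.0 = 8.2000
denominator: Q₃ − Q₁ = 74.7 − 29.5 = 45.2000
Bowley skewness = 8.2000 / 45.2000 ≈ 0.181

0.181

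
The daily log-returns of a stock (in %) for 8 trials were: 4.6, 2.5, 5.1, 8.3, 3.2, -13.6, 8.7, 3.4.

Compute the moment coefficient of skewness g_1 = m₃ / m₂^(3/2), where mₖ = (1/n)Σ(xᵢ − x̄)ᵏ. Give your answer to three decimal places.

-1.778

x̄ = (4.6 + 2.5 + 5.1 + 8.3 + 3.2 - 13.6 + 8.7 + 3.4) / 8 = 2.7750
deviations (xᵢ − x̄): 1.8250, -0.2750, 2.3250, 5.5250, 0.4250, -16.3750, 5.9250, 0.6250
Σ(xᵢ − x̄)² = 343.1550 ⇒ m₂ = 343.1550/8 = 42.89438
Σ(xᵢ − x̄)³ = -3995.2013 ⇒ m₃ = -3995.2013/8 = -499.40016
m₂^(3/2) = 42.89438^(1.5) = 280.93155
g_1 = m₃ / m₂^(3/2) = -499.40016 / 280.93155 ≈ -1.778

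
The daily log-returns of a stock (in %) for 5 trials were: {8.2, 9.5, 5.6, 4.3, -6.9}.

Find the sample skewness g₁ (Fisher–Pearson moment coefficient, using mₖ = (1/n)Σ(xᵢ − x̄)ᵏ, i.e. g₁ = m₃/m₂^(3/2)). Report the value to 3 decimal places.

x̄ = (8.2 + 9.5 + 5.6 + 4.3 - 6.9) / 5 = 4.1400
deviations (xᵢ − x̄): 4.0600, 5.3600, 1.4600, 0.1600, -11.0400
Σ(xᵢ − x̄)² = 169.2520 ⇒ m₂ = 169.2520/5 = 33.85040
Σ(xᵢ − x̄)³ = -1121.5426 ⇒ m₃ = -1121.5426/5 = -224.30851
m₂^(3/2) = 33.85040^(1.5) = 196.94534
g₁ = m₃ / m₂^(3/2) = -224.30851 / 196.94534 ≈ -1.139

-1.139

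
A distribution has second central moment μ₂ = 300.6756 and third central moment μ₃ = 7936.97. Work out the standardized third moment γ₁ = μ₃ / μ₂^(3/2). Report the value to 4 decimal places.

1.5223

σ = √μ₂ = √300.6756 = 17.34000
σ³ = μ₂^(3/2) = 5213.71490
γ₁ = μ₃/σ³ = 7936.97 / 5213.71490 ≈ 1.5223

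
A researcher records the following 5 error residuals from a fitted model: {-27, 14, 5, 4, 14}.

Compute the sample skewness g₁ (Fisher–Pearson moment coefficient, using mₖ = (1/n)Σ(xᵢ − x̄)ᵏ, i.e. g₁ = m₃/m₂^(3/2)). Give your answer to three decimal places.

x̄ = (-27 + 14 + 5 + 4 + 14) / 5 = 2.0000
deviations (xᵢ − x̄): -29.0000, 12.0000, 3.0000, 2.0000, 12.0000
Σ(xᵢ − x̄)² = 1142.0000 ⇒ m₂ = 1142.0000/5 = 228.40000
Σ(xᵢ − x̄)³ = -20898.0000 ⇒ m₃ = -20898.0000/5 = -4179.60000
m₂^(3/2) = 228.40000^(1.5) = 3451.78828
g₁ = m₃ / m₂^(3/2) = -4179.60000 / 3451.78828 ≈ -1.211

-1.211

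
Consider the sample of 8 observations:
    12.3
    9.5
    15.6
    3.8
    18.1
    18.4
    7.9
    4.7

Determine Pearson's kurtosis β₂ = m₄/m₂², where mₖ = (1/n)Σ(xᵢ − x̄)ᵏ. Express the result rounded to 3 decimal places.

x̄ = 11.2875
Σ(xᵢ − x̄)² = 230.7488 ⇒ m₂ = 28.84359
Σ(xᵢ − x̄)⁴ = 10227.9866 ⇒ m₄ = 1278.49832
m₂² = 831.95290
β₂ = m₄/m₂² = 1278.49832 / 831.95290 ≈ 1.537

1.537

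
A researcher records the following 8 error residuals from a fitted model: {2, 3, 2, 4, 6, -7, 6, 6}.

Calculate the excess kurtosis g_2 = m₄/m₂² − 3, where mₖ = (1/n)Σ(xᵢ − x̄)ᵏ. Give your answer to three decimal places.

x̄ = 2.7500
Σ(xᵢ − x̄)² = 129.5000 ⇒ m₂ = 16.18750
Σ(xᵢ − x̄)⁴ = 9374.6563 ⇒ m₄ = 1171.83203
m₂² = 262.03516
g_2 = m₄/m₂² − 3 = 4.47204 − 3 ≈ 1.472

1.472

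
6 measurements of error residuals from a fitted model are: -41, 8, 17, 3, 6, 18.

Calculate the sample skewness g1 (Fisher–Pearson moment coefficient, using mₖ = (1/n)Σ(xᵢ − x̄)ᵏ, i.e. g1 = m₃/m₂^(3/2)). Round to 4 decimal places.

x̄ = (-41 + 8 + 17 + 3 + 6 + 18) / 6 = 1.8333
deviations (xᵢ − x̄): -42.8333, 6.1667, 15.1667, 1.1667, 4.1667, 16.1667
Σ(xᵢ − x̄)² = 2382.8333 ⇒ m₂ = 2382.8333/6 = 397.13889
Σ(xᵢ − x̄)³ = -70563.5556 ⇒ m₃ = -70563.5556/6 = -11760.59259
m₂^(3/2) = 397.13889^(1.5) = 7914.32034
g1 = m₃ / m₂^(3/2) = -11760.59259 / 7914.32034 ≈ -1.4860

-1.4860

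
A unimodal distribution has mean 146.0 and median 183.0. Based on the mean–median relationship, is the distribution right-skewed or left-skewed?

left-skewed

mean − median = 146.0 − 183.0 = -37.0
mean < median ⇒ the longer tail is on the left ⇒ left-skewed (negatively skewed).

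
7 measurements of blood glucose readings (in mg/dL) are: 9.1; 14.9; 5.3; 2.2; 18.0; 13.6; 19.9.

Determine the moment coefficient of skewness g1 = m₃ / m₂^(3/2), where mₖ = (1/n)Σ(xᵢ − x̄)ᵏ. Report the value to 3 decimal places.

x̄ = (9.1 + 14.9 + 5.3 + 2.2 + 18.0 + 13.6 + 19.9) / 7 = 11.8571
deviations (xᵢ − x̄): -2.7571, 3.0429, -6.5571, -9.6571, 6.1429, 1.7429, 8.0429
Σ(xᵢ − x̄)² = 258.5771 ⇒ m₂ = 258.5771/7 = 36.93959
Σ(xᵢ − x̄)³ = -417.9808 ⇒ m₃ = -417.9808/7 = -59.71155
m₂^(3/2) = 36.93959^(1.5) = 224.51127
g1 = m₃ / m₂^(3/2) = -59.71155 / 224.51127 ≈ -0.266

-0.266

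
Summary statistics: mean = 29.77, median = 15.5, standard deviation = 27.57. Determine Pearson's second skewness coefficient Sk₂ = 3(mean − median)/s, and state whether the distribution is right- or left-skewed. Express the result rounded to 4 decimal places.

Sk₂ = 3(29.77 − 15.5) / 27.57 = 3 × 14.2700 / 27.57
    = 42.8100 / 27.57 ≈ 1.5528
Sk₂ > 0 ⇒ mean > median ⇒ right-skewed (positive skew).

1.5528, right-skewed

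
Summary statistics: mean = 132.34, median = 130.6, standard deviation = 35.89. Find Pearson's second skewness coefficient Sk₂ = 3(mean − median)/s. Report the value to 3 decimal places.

0.145

Sk₂ = 3(132.34 − 130.6) / 35.89 = 3 × 1.7400 / 35.89
    = 5.2200 / 35.89 ≈ 0.145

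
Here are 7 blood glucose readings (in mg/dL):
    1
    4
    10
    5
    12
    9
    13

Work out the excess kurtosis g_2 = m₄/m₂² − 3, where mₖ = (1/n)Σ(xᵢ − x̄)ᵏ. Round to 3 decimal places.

-1.319

x̄ = 7.7143
Σ(xᵢ − x̄)² = 119.4286 ⇒ m₂ = 17.06122
Σ(xᵢ − x̄)⁴ = 3424.9213 ⇒ m₄ = 489.27447
m₂² = 291.08538
g_2 = m₄/m₂² − 3 = 1.68086 − 3 ≈ -1.319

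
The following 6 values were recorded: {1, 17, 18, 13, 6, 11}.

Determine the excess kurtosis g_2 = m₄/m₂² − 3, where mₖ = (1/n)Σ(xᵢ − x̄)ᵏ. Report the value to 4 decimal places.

x̄ = 11.0000
Σ(xᵢ − x̄)² = 214.0000 ⇒ m₂ = 35.66667
Σ(xᵢ − x̄)⁴ = 14338.0000 ⇒ m₄ = 2389.66667
m₂² = 1272.11111
g_2 = m₄/m₂² − 3 = 1.87850 − 3 ≈ -1.1215

-1.1215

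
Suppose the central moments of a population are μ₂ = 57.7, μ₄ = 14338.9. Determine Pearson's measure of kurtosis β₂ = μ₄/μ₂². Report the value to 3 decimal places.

μ₂² = 57.7² = 3329.29000
μ₄/μ₂² = 14338.9 / 3329.29000 = 4.30689
β₂ ≈ 4.307

4.307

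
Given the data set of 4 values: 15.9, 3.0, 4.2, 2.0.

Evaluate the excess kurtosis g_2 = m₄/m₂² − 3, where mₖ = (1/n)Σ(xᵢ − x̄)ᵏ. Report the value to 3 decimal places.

x̄ = 6.2750
Σ(xᵢ − x̄)² = 125.9475 ⇒ m₂ = 31.48688
Σ(xᵢ − x̄)⁴ = 9049.8613 ⇒ m₄ = 2262.46533
m₂² = 991.42330
g_2 = m₄/m₂² − 3 = 2.28204 − 3 ≈ -0.718

-0.718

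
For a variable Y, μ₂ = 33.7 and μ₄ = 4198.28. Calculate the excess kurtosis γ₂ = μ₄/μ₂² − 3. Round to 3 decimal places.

0.697

μ₂² = 33.7² = 1135.69000
μ₄/μ₂² = 4198.28 / 1135.69000 = 3.69668
γ₂ = 3.69668 − 3 ≈ 0.697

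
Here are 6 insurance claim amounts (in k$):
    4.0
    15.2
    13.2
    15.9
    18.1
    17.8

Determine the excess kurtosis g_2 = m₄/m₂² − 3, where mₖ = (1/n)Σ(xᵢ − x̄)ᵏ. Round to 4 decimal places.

x̄ = 14.0333
Σ(xᵢ − x̄)² = 136.9333 ⇒ m₂ = 22.82222
Σ(xᵢ − x̄)⁴ = 10623.2688 ⇒ m₄ = 1770.54481
m₂² = 520.85383
g_2 = m₄/m₂² − 3 = 3.39931 − 3 ≈ 0.3993

0.3993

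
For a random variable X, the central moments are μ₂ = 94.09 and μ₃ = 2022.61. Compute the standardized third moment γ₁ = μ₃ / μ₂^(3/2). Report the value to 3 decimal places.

2.216

σ = √μ₂ = √94.09 = 9.70000
σ³ = μ₂^(3/2) = 912.67300
γ₁ = μ₃/σ³ = 2022.61 / 912.67300 ≈ 2.216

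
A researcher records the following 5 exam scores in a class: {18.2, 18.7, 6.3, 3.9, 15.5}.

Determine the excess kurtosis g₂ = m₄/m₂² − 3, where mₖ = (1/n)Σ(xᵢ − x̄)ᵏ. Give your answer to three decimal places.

-1.703

x̄ = 12.5200
Σ(xᵢ − x̄)² = 192.3280 ⇒ m₂ = 38.46560
Σ(xᵢ − x̄)⁴ = 9596.3195 ⇒ m₄ = 1919.26391
m₂² = 1479.60238
g₂ = m₄/m₂² − 3 = 1.29715 − 3 ≈ -1.703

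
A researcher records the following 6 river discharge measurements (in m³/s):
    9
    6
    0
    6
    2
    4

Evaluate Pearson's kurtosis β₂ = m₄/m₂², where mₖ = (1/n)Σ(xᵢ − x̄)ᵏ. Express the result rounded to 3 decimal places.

1.967

x̄ = 4.5000
Σ(xᵢ − x̄)² = 51.5000 ⇒ m₂ = 8.58333
Σ(xᵢ − x̄)⁴ = 869.3750 ⇒ m₄ = 144.89583
m₂² = 73.67361
β₂ = m₄/m₂² = 144.89583 / 73.67361 ≈ 1.967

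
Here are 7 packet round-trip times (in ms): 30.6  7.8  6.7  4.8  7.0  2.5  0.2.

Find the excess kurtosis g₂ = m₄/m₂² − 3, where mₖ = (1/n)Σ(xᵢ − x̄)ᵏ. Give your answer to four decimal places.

x̄ = 8.5143
Σ(xᵢ − x̄)² = 612.9686 ⇒ m₂ = 87.56694
Σ(xᵢ − x̄)⁴ = 244221.7916 ⇒ m₄ = 34888.82737
m₂² = 7667.96877
g₂ = m₄/m₂² − 3 = 4.54994 − 3 ≈ 1.5499

1.5499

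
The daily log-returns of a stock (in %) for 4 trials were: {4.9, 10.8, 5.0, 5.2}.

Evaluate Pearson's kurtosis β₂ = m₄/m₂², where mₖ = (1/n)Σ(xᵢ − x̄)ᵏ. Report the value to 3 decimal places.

2.328

x̄ = 6.4750
Σ(xᵢ − x̄)² = 24.9875 ⇒ m₂ = 6.24688
Σ(xᵢ − x̄)⁴ = 363.4299 ⇒ m₄ = 90.85748
m₂² = 39.02345
β₂ = m₄/m₂² = 90.85748 / 39.02345 ≈ 2.328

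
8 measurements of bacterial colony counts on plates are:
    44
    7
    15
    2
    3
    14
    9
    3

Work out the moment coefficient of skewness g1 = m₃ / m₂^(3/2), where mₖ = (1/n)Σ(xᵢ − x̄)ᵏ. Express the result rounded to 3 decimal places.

x̄ = (44 + 7 + 15 + 2 + 3 + 14 + 9 + 3) / 8 = 12.1250
deviations (xᵢ − x̄): 31.8750, -5.1250, 2.8750, -10.1250, -9.1250, 1.8750, -3.1250, -9.1250
Σ(xᵢ − x̄)² = 1332.8750 ⇒ m₂ = 1332.8750/8 = 166.60938
Σ(xᵢ − x̄)³ = 29693.1563 ⇒ m₃ = 29693.1563/8 = 3711.64453
m₂^(3/2) = 166.60938^(1.5) = 2150.54806
g1 = m₃ / m₂^(3/2) = 3711.64453 / 2150.54806 ≈ 1.726

1.726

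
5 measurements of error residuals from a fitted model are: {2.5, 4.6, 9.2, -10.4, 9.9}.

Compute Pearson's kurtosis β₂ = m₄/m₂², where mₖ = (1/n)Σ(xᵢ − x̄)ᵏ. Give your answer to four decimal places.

x̄ = 3.1600
Σ(xᵢ − x̄)² = 268.2920 ⇒ m₂ = 53.65840
Σ(xᵢ − x̄)⁴ = 37208.5643 ⇒ m₄ = 7441.71286
m₂² = 2879.22389
β₂ = m₄/m₂² = 7441.71286 / 2879.22389 ≈ 2.5846

2.5846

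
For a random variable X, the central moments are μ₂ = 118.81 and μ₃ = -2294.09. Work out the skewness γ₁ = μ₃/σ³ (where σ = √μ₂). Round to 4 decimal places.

σ = √μ₂ = √118.81 = 10.90000
σ³ = μ₂^(3/2) = 1295.02900
γ₁ = μ₃/σ³ = -2294.09 / 1295.02900 ≈ -1.7715

-1.7715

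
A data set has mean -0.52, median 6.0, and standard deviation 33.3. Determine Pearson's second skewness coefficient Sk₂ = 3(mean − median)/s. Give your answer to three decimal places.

-0.587

Sk₂ = 3(-0.52 − 6.0) / 33.3 = 3 × -6.5200 / 33.3
    = -19.5600 / 33.3 ≈ -0.587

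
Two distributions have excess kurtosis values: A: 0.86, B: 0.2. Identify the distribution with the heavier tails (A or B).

A

Higher excess kurtosis ⇒ heavier tails relative to the normal distribution.
0.86 vs 0.2: the larger is 0.86, so A has heavier tails.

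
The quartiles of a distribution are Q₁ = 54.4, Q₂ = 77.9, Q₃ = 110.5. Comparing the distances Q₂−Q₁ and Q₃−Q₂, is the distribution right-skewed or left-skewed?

Q₂ − Q₁ = 23.5;  Q₃ − Q₂ = 32.6
Q₃ − Q₂ > Q₂ − Q₁ ⇒ the upper half is more spread out ⇒ right-skewed.

right-skewed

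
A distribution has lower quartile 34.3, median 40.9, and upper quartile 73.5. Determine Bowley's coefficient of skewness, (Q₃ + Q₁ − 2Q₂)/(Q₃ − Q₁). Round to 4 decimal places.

0.6633

numerator: Q₃ + Q₁ − 2Q₂ = 73.5 + 34.3 − 2×40.9 = 26.0000
denominator: Q₃ − Q₁ = 73.5 − 34.3 = 39.2000
Bowley skewness = 26.0000 / 39.2000 ≈ 0.6633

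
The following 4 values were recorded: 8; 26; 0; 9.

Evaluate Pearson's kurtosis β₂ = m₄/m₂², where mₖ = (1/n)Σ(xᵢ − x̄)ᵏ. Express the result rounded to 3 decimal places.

x̄ = 10.7500
Σ(xᵢ − x̄)² = 358.7500 ⇒ m₂ = 89.68750
Σ(xᵢ − x̄)⁴ = 67506.5781 ⇒ m₄ = 16876.64453
m₂² = 8043.84766
β₂ = m₄/m₂² = 16876.64453 / 8043.84766 ≈ 2.098

2.098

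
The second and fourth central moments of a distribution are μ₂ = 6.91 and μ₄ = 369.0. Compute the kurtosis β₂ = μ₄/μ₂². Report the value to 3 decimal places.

μ₂² = 6.91² = 47.74810
μ₄/μ₂² = 369.0 / 47.74810 = 7.72806
β₂ ≈ 7.728

7.728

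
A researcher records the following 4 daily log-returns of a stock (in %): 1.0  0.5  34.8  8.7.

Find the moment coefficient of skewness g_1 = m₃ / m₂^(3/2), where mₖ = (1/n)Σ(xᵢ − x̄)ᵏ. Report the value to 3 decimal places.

x̄ = (1.0 + 0.5 + 34.8 + 8.7) / 4 = 11.2500
deviations (xᵢ − x̄): -10.2500, -10.7500, 23.5500, -2.5500
Σ(xᵢ − x̄)² = 781.7300 ⇒ m₂ = 781.7300/4 = 195.43250
Σ(xᵢ − x̄)³ = 10725.1200 ⇒ m₃ = 10725.1200/4 = 2681.28000
m₂^(3/2) = 195.43250^(1.5) = 2732.09113
g_1 = m₃ / m₂^(3/2) = 2681.28000 / 2732.09113 ≈ 0.981

0.981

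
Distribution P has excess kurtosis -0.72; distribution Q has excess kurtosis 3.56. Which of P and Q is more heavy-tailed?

Q

Higher excess kurtosis ⇒ heavier tails relative to the normal distribution.
-0.72 vs 3.56: the larger is 3.56, so Q has heavier tails. (Q is leptokurtic — heavier-than-normal tails; the other is platykurtic.)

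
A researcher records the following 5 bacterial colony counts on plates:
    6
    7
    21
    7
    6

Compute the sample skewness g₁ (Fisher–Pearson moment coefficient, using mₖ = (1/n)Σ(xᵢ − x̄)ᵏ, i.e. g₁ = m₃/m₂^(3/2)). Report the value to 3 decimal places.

1.478

x̄ = (6 + 7 + 21 + 7 + 6) / 5 = 9.4000
deviations (xᵢ − x̄): -3.4000, -2.4000, 11.6000, -2.4000, -3.4000
Σ(xᵢ − x̄)² = 169.2000 ⇒ m₂ = 169.2000/5 = 33.84000
Σ(xᵢ − x̄)³ = 1454.6400 ⇒ m₃ = 1454.6400/5 = 290.92800
m₂^(3/2) = 33.84000^(1.5) = 196.85458
g₁ = m₃ / m₂^(3/2) = 290.92800 / 196.85458 ≈ 1.478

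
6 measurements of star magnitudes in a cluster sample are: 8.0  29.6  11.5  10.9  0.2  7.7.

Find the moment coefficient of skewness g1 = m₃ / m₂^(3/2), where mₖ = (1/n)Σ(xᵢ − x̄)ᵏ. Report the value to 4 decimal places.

x̄ = (8.0 + 29.6 + 11.5 + 10.9 + 0.2 + 7.7) / 6 = 11.3167
deviations (xᵢ − x̄): -3.3167, 18.2833, 0.1833, -0.4167, -11.1167, -3.6167
Σ(xᵢ − x̄)² = 482.1483 ⇒ m₂ = 482.1483/6 = 80.35806
Σ(xᵢ − x̄)³ = 4654.0996 ⇒ m₃ = 4654.0996/6 = 775.68326
m₂^(3/2) = 80.35806^(1.5) = 720.35094
g1 = m₃ / m₂^(3/2) = 775.68326 / 720.35094 ≈ 1.0768

1.0768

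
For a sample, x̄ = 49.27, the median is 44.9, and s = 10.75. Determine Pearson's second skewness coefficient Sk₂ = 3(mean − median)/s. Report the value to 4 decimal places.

Sk₂ = 3(49.27 − 44.9) / 10.75 = 3 × 4.3700 / 10.75
    = 13.1100 / 10.75 ≈ 1.2195

1.2195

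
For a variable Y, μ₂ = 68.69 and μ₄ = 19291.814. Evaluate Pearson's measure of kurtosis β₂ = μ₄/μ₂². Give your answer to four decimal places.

4.0887

μ₂² = 68.69² = 4718.31610
μ₄/μ₂² = 19291.814 / 4718.31610 = 4.08871
β₂ ≈ 4.0887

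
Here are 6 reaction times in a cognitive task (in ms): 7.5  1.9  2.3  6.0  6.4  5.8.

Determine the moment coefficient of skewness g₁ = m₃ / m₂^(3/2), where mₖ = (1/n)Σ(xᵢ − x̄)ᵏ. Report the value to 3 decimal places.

x̄ = (7.5 + 1.9 + 2.3 + 6.0 + 6.4 + 5.8) / 6 = 4.9833
deviations (xᵢ − x̄): 2.5167, -3.0833, -2.6833, 1.0167, 1.4167, 0.8167
Σ(xᵢ − x̄)² = 26.7483 ⇒ m₂ = 26.7483/6 = 4.45806
Σ(xᵢ − x̄)³ = -28.2556 ⇒ m₃ = -28.2556/6 = -4.70926
m₂^(3/2) = 4.45806^(1.5) = 9.41279
g₁ = m₃ / m₂^(3/2) = -4.70926 / 9.41279 ≈ -0.500

-0.500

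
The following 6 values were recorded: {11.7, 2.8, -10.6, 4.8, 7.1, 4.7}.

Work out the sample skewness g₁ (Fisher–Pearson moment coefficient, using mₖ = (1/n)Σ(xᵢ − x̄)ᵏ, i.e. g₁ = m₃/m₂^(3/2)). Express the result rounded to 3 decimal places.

-1.099

x̄ = (11.7 + 2.8 - 10.6 + 4.8 + 7.1 + 4.7) / 6 = 3.4167
deviations (xᵢ − x̄): 8.2833, -0.6167, -14.0167, 1.3833, 3.6833, 1.2833
Σ(xᵢ − x̄)² = 282.5883 ⇒ m₂ = 282.5883/6 = 47.09806
Σ(xᵢ − x̄)³ = -2130.9644 ⇒ m₃ = -2130.9644/6 = -355.16074
m₂^(3/2) = 47.09806^(1.5) = 323.22464
g₁ = m₃ / m₂^(3/2) = -355.16074 / 323.22464 ≈ -1.099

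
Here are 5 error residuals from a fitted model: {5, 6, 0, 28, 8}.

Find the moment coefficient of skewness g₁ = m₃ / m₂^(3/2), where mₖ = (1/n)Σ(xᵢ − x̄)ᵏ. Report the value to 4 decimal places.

x̄ = (5 + 6 + 0 + 28 + 8) / 5 = 9.4000
deviations (xᵢ − x̄): -4.4000, -3.4000, -9.4000, 18.6000, -1.4000
Σ(xᵢ − x̄)² = 467.2000 ⇒ m₂ = 467.2000/5 = 93.44000
Σ(xᵢ − x̄)³ = 5477.0400 ⇒ m₃ = 5477.0400/5 = 1095.40800
m₂^(3/2) = 93.44000^(1.5) = 903.23185
g₁ = m₃ / m₂^(3/2) = 1095.40800 / 903.23185 ≈ 1.2128

1.2128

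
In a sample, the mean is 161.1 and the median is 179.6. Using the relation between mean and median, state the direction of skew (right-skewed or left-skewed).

left-skewed

mean − median = 161.1 − 179.6 = -18.5
mean < median ⇒ the longer tail is on the left ⇒ left-skewed (negatively skewed).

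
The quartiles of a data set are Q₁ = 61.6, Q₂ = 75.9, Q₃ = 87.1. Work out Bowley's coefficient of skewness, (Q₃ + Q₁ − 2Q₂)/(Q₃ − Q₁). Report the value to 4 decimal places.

-0.1216

numerator: Q₃ + Q₁ − 2Q₂ = 87.1 + 61.6 − 2×75.9 = -3.1000
denominator: Q₃ − Q₁ = 87.1 − 61.6 = 25.5000
Bowley skewness = -3.1000 / 25.5000 ≈ -0.1216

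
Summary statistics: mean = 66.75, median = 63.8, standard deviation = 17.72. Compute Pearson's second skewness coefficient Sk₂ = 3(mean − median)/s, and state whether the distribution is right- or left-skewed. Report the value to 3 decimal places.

Sk₂ = 3(66.75 − 63.8) / 17.72 = 3 × 2.9500 / 17.72
    = 8.8500 / 17.72 ≈ 0.499
Sk₂ > 0 ⇒ mean > median ⇒ right-skewed (positive skew).

0.499, right-skewed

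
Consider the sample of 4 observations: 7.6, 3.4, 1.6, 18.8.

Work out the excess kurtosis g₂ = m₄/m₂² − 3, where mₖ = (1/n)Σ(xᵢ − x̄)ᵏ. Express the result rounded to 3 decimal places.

x̄ = 7.8500
Σ(xᵢ − x̄)² = 178.8300 ⇒ m₂ = 44.70750
Σ(xᵢ − x̄)⁴ = 16294.6313 ⇒ m₄ = 4073.65783
m₂² = 1998.76056
g₂ = m₄/m₂² − 3 = 2.03809 − 3 ≈ -0.962

-0.962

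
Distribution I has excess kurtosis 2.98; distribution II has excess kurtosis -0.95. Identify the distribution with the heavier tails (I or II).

I

Higher excess kurtosis ⇒ heavier tails relative to the normal distribution.
2.98 vs -0.95: the larger is 2.98, so I has heavier tails. (I is leptokurtic — heavier-than-normal tails; the other is platykurtic.)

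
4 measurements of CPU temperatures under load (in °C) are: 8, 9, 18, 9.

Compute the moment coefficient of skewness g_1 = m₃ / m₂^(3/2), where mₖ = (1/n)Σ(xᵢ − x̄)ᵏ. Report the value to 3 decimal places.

x̄ = (8 + 9 + 18 + 9) / 4 = 11.0000
deviations (xᵢ − x̄): -3.0000, -2.0000, 7.0000, -2.0000
Σ(xᵢ − x̄)² = 66.0000 ⇒ m₂ = 66.0000/4 = 16.50000
Σ(xᵢ − x̄)³ = 300.0000 ⇒ m₃ = 300.0000/4 = 75.00000
m₂^(3/2) = 16.50000^(1.5) = 67.02332
g_1 = m₃ / m₂^(3/2) = 75.00000 / 67.02332 ≈ 1.119

1.119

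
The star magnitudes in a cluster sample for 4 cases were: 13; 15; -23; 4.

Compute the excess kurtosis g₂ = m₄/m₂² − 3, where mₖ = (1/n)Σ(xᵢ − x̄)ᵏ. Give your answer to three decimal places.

x̄ = 2.2500
Σ(xᵢ − x̄)² = 918.7500 ⇒ m₂ = 229.68750
Σ(xᵢ − x̄)⁴ = 446276.5781 ⇒ m₄ = 111569.14453
m₂² = 52756.34766
g₂ = m₄/m₂² − 3 = 2.11480 − 3 ≈ -0.885

-0.885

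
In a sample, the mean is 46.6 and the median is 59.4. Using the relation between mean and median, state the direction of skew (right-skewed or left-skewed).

mean − median = 46.6 − 59.4 = -12.8
mean < median ⇒ the longer tail is on the left ⇒ left-skewed (negatively skewed).

left-skewed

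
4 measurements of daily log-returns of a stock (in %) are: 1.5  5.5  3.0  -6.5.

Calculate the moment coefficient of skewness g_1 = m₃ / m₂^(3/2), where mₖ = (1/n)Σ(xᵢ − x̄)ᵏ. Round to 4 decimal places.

x̄ = (1.5 + 5.5 + 3.0 - 6.5) / 4 = 0.8750
deviations (xᵢ − x̄): 0.6250, 4.6250, 2.1250, -7.3750
Σ(xᵢ − x̄)² = 80.6875 ⇒ m₂ = 80.6875/4 = 20.17188
Σ(xᵢ − x̄)³ = -292.3594 ⇒ m₃ = -292.3594/4 = -73.08984
m₂^(3/2) = 20.17188^(1.5) = 90.59817
g_1 = m₃ / m₂^(3/2) = -73.08984 / 90.59817 ≈ -0.8067

-0.8067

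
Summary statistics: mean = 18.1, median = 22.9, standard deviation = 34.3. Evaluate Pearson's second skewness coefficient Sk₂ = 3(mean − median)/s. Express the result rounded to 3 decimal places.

-0.420

Sk₂ = 3(18.1 − 22.9) / 34.3 = 3 × -4.8000 / 34.3
    = -14.4000 / 34.3 ≈ -0.420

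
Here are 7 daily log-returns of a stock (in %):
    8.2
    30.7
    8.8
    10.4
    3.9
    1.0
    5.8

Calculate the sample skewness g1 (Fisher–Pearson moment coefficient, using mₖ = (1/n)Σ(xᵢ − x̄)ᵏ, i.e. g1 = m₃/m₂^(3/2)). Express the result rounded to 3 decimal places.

1.584

x̄ = (8.2 + 30.7 + 8.8 + 10.4 + 3.9 + 1.0 + 5.8) / 7 = 9.8286
deviations (xᵢ − x̄): -1.6286, 20.8714, -1.0286, 0.5714, -5.9286, -8.8286, -4.0286
Σ(xᵢ − x̄)² = 568.9743 ⇒ m₂ = 568.9743/7 = 81.28204
Σ(xᵢ − x̄)³ = 8124.8286 ⇒ m₃ = 8124.8286/7 = 1160.68980
m₂^(3/2) = 81.28204^(1.5) = 732.81086
g1 = m₃ / m₂^(3/2) = 1160.68980 / 732.81086 ≈ 1.584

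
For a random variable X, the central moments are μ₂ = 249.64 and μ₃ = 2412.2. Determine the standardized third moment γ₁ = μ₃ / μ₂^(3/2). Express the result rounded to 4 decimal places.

σ = √μ₂ = √249.64 = 15.80000
σ³ = μ₂^(3/2) = 3944.31200
γ₁ = μ₃/σ³ = 2412.2 / 3944.31200 ≈ 0.6116

0.6116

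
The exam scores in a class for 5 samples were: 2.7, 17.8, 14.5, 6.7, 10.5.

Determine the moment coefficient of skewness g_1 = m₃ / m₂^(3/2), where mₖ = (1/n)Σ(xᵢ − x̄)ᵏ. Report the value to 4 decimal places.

x̄ = (2.7 + 17.8 + 14.5 + 6.7 + 10.5) / 5 = 10.4400
deviations (xᵢ − x̄): -7.7400, 7.3600, 4.0600, -3.7400, 0.0600
Σ(xᵢ − x̄)² = 144.5520 ⇒ m₂ = 144.5520/5 = 28.91040
Σ(xᵢ − x̄)³ = -50.3866 ⇒ m₃ = -50.3866/5 = -10.07731
m₂^(3/2) = 28.91040^(1.5) = 155.44657
g_1 = m₃ / m₂^(3/2) = -10.07731 / 155.44657 ≈ -0.0648

-0.0648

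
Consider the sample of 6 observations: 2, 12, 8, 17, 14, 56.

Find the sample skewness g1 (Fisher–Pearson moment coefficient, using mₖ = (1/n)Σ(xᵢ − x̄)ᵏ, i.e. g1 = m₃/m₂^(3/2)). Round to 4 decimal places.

1.4917

x̄ = (2 + 12 + 8 + 17 + 14 + 56) / 6 = 18.1667
deviations (xᵢ − x̄): -16.1667, -6.1667, -10.1667, -1.1667, -4.1667, 37.8333
Σ(xᵢ − x̄)² = 1852.8333 ⇒ m₂ = 1852.8333/6 = 308.80556
Σ(xᵢ − x̄)³ = 48568.5556 ⇒ m₃ = 48568.5556/6 = 8094.75926
m₂^(3/2) = 308.80556^(1.5) = 5426.59809
g1 = m₃ / m₂^(3/2) = 8094.75926 / 5426.59809 ≈ 1.4917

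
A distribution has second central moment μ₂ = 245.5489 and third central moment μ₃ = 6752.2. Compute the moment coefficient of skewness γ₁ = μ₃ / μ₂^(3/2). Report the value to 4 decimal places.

σ = √μ₂ = √245.5489 = 15.67000
σ³ = μ₂^(3/2) = 3847.75126
γ₁ = μ₃/σ³ = 6752.2 / 3847.75126 ≈ 1.7548

1.7548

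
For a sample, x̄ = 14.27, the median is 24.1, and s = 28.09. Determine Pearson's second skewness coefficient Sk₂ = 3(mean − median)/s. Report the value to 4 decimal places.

-1.0498

Sk₂ = 3(14.27 − 24.1) / 28.09 = 3 × -9.8300 / 28.09
    = -29.4900 / 28.09 ≈ -1.0498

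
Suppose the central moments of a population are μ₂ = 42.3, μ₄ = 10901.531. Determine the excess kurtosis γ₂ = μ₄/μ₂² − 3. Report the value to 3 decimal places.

3.093

μ₂² = 42.3² = 1789.29000
μ₄/μ₂² = 10901.531 / 1789.29000 = 6.09266
γ₂ = 6.09266 − 3 ≈ 3.093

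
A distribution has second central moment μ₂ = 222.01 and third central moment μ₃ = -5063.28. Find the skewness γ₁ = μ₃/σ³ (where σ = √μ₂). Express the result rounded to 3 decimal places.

-1.531

σ = √μ₂ = √222.01 = 14.90000
σ³ = μ₂^(3/2) = 3307.94900
γ₁ = μ₃/σ³ = -5063.28 / 3307.94900 ≈ -1.531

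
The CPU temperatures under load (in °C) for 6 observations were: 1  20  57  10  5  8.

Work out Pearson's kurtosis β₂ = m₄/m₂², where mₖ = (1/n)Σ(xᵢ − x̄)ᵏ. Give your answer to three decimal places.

x̄ = 16.8333
Σ(xᵢ − x̄)² = 2138.8333 ⇒ m₂ = 356.47222
Σ(xᵢ − x̄)⁴ = 2693758.8194 ⇒ m₄ = 448959.80324
m₂² = 127072.44522
β₂ = m₄/m₂² = 448959.80324 / 127072.44522 ≈ 3.533

3.533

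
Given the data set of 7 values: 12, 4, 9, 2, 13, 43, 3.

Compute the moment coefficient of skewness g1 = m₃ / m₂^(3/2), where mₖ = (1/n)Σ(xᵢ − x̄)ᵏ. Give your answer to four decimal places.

1.6535

x̄ = (12 + 4 + 9 + 2 + 13 + 43 + 3) / 7 = 12.2857
deviations (xᵢ − x̄): -0.2857, -8.2857, -3.2857, -10.2857, 0.7143, 30.7143, -9.2857
Σ(xᵢ − x̄)² = 1215.4286 ⇒ m₂ = 1215.4286/7 = 173.63265
Σ(xᵢ − x̄)³ = 26482.0408 ⇒ m₃ = 26482.0408/7 = 3783.14869
m₂^(3/2) = 173.63265^(1.5) = 2287.95302
g1 = m₃ / m₂^(3/2) = 3783.14869 / 2287.95302 ≈ 1.6535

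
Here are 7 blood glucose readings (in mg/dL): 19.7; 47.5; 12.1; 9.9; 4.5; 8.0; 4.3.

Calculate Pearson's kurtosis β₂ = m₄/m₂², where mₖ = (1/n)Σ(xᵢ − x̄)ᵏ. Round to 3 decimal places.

x̄ = 15.1429
Σ(xᵢ − x̄)² = 1386.3571 ⇒ m₂ = 198.05102
Σ(xᵢ − x̄)⁴ = 1126704.9310 ⇒ m₄ = 160957.84729
m₂² = 39224.20668
β₂ = m₄/m₂² = 160957.84729 / 39224.20668 ≈ 4.104

4.104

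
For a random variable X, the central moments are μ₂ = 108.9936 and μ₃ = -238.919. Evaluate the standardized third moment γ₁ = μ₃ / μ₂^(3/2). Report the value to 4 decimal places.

-0.2100

σ = √μ₂ = √108.9936 = 10.44000
σ³ = μ₂^(3/2) = 1137.89318
γ₁ = μ₃/σ³ = -238.919 / 1137.89318 ≈ -0.2100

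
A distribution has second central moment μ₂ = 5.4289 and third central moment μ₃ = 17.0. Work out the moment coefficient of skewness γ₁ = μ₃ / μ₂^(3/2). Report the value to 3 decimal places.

σ = √μ₂ = √5.4289 = 2.33000
σ³ = μ₂^(3/2) = 12.64934
γ₁ = μ₃/σ³ = 17.0 / 12.64934 ≈ 1.344

1.344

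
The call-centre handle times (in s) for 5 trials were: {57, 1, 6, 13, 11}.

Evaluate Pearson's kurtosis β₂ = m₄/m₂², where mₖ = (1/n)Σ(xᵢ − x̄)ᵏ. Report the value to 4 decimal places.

x̄ = 17.6000
Σ(xᵢ − x̄)² = 2027.2000 ⇒ m₂ = 405.44000
Σ(xᵢ − x̄)⁴ = 2506206.4960 ⇒ m₄ = 501241.29920
m₂² = 164381.59360
β₂ = m₄/m₂² = 501241.29920 / 164381.59360 ≈ 3.0493

3.0493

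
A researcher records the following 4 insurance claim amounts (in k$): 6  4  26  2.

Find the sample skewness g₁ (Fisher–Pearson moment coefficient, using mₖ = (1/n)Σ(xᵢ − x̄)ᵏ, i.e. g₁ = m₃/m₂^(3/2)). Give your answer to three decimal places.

1.081

x̄ = (6 + 4 + 26 + 2) / 4 = 9.5000
deviations (xᵢ − x̄): -3.5000, -5.5000, 16.5000, -7.5000
Σ(xᵢ − x̄)² = 371.0000 ⇒ m₂ = 371.0000/4 = 92.75000
Σ(xᵢ − x̄)³ = 3861.0000 ⇒ m₃ = 3861.0000/4 = 965.25000
m₂^(3/2) = 92.75000^(1.5) = 893.24558
g₁ = m₃ / m₂^(3/2) = 965.25000 / 893.24558 ≈ 1.081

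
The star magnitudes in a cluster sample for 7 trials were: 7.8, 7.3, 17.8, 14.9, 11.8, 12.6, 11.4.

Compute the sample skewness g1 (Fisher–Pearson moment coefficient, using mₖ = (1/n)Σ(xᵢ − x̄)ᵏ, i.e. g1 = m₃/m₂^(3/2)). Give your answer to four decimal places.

x̄ = (7.8 + 7.3 + 17.8 + 14.9 + 11.8 + 12.6 + 11.4) / 7 = 11.9429
deviations (xᵢ − x̄): -4.1429, -4.6429, 5.8571, 2.9571, -0.1429, 0.6571, -0.5429
Σ(xᵢ − x̄)² = 82.5171 ⇒ m₂ = 82.5171/7 = 11.78816
Σ(xᵢ − x̄)³ = 55.7291 ⇒ m₃ = 55.7291/7 = 7.96130
m₂^(3/2) = 11.78816^(1.5) = 40.47336
g1 = m₃ / m₂^(3/2) = 7.96130 / 40.47336 ≈ 0.1967

0.1967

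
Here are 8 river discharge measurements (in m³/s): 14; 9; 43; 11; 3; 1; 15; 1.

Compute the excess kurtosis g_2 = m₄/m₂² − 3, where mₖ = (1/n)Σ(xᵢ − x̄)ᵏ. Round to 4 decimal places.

1.4333

x̄ = 12.1250
Σ(xᵢ − x̄)² = 1306.8750 ⇒ m₂ = 163.35938
Σ(xᵢ − x̄)⁴ = 946462.0254 ⇒ m₄ = 118307.75317
m₂² = 26686.28540
g_2 = m₄/m₂² − 3 = 4.43328 − 3 ≈ 1.4333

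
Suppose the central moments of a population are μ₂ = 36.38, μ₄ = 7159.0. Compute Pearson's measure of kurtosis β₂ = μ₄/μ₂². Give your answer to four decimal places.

μ₂² = 36.38² = 1323.50440
μ₄/μ₂² = 7159.0 / 1323.50440 = 5.40912
β₂ ≈ 5.4091

5.4091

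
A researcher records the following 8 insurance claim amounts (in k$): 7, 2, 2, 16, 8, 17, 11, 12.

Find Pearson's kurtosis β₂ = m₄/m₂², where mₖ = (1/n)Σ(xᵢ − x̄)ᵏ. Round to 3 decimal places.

1.743

x̄ = 9.3750
Σ(xᵢ − x̄)² = 227.8750 ⇒ m₂ = 28.48438
Σ(xᵢ − x̄)⁴ = 11313.2441 ⇒ m₄ = 1414.15552
m₂² = 811.35962
β₂ = m₄/m₂² = 1414.15552 / 811.35962 ≈ 1.743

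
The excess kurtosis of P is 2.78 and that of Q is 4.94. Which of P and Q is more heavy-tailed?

Q

Higher excess kurtosis ⇒ heavier tails relative to the normal distribution.
2.78 vs 4.94: the larger is 4.94, so Q has heavier tails.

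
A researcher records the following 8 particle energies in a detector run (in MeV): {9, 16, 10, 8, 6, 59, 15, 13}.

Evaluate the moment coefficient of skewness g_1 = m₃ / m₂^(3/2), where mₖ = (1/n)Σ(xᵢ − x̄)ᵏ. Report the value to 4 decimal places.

x̄ = (9 + 16 + 10 + 8 + 6 + 59 + 15 + 13) / 8 = 17.0000
deviations (xᵢ − x̄): -8.0000, -1.0000, -7.0000, -9.0000, -11.0000, 42.0000, -2.0000, -4.0000
Σ(xᵢ − x̄)² = 2100.0000 ⇒ m₂ = 2100.0000/8 = 262.50000
Σ(xᵢ − x̄)³ = 71100.0000 ⇒ m₃ = 71100.0000/8 = 8887.50000
m₂^(3/2) = 262.50000^(1.5) = 4252.98608
g_1 = m₃ / m₂^(3/2) = 8887.50000 / 4252.98608 ≈ 2.0897

2.0897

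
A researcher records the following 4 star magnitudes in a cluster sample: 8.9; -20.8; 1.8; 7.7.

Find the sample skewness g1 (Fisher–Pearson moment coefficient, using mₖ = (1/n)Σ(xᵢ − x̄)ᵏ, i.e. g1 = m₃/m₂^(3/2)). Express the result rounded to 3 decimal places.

x̄ = (8.9 - 20.8 + 1.8 + 7.7) / 4 = -0.6000
deviations (xᵢ − x̄): 9.5000, -20.2000, 2.4000, 8.3000
Σ(xᵢ − x̄)² = 572.9400 ⇒ m₂ = 572.9400/4 = 143.23500
Σ(xᵢ − x̄)³ = -6799.4220 ⇒ m₃ = -6799.4220/4 = -1699.85550
m₂^(3/2) = 143.23500^(1.5) = 1714.24830
g1 = m₃ / m₂^(3/2) = -1699.85550 / 1714.24830 ≈ -0.992

-0.992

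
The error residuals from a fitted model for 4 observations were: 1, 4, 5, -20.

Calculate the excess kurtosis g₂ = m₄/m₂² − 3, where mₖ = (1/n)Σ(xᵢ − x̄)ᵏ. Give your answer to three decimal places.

x̄ = -2.5000
Σ(xᵢ − x̄)² = 417.0000 ⇒ m₂ = 104.25000
Σ(xᵢ − x̄)⁴ = 98888.2500 ⇒ m₄ = 24722.06250
m₂² = 10868.06250
g₂ = m₄/m₂² − 3 = 2.27474 − 3 ≈ -0.725

-0.725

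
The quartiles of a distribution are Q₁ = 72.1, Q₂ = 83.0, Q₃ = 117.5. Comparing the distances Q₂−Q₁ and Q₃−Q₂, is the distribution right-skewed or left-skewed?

right-skewed

Q₂ − Q₁ = 10.9;  Q₃ − Q₂ = 34.5
Q₃ − Q₂ > Q₂ − Q₁ ⇒ the upper half is more spread out ⇒ right-skewed.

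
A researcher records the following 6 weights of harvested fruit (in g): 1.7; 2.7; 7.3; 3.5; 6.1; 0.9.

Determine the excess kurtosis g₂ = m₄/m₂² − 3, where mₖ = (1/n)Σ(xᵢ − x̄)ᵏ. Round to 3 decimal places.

-1.320

x̄ = 3.7000
Σ(xᵢ − x̄)² = 31.6000 ⇒ m₂ = 5.26667
Σ(xᵢ − x̄)⁴ = 279.6064 ⇒ m₄ = 46.60107
m₂² = 27.73778
g₂ = m₄/m₂² − 3 = 1.68006 − 3 ≈ -1.320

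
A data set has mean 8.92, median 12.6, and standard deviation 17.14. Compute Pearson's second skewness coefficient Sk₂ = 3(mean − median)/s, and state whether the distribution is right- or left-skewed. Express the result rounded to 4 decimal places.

Sk₂ = 3(8.92 − 12.6) / 17.14 = 3 × -3.6800 / 17.14
    = -11.0400 / 17.14 ≈ -0.6441
Sk₂ < 0 ⇒ mean < median ⇒ left-skewed (negative skew).

-0.6441, left-skewed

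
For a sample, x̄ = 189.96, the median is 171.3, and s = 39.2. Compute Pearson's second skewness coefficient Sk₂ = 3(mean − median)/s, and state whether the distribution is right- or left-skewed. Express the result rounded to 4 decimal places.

Sk₂ = 3(189.96 − 171.3) / 39.2 = 3 × 18.6600 / 39.2
    = 55.9800 / 39.2 ≈ 1.4281
Sk₂ > 0 ⇒ mean > median ⇒ right-skewed (positive skew).

1.4281, right-skewed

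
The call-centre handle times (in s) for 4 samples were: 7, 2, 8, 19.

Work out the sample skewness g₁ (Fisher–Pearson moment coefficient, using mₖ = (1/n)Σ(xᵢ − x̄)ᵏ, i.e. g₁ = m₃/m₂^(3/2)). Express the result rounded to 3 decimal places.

0.678

x̄ = (7 + 2 + 8 + 19) / 4 = 9.0000
deviations (xᵢ − x̄): -2.0000, -7.0000, -1.0000, 10.0000
Σ(xᵢ − x̄)² = 154.0000 ⇒ m₂ = 154.0000/4 = 38.50000
Σ(xᵢ − x̄)³ = 648.0000 ⇒ m₃ = 648.0000/4 = 162.00000
m₂^(3/2) = 38.50000^(1.5) = 238.88622
g₁ = m₃ / m₂^(3/2) = 162.00000 / 238.88622 ≈ 0.678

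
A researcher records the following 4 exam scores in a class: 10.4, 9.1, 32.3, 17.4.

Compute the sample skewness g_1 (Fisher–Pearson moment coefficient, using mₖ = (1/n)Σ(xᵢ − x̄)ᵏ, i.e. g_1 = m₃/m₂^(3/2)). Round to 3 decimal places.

0.796

x̄ = (10.4 + 9.1 + 32.3 + 17.4) / 4 = 17.3000
deviations (xᵢ − x̄): -6.9000, -8.2000, 15.0000, 0.1000
Σ(xᵢ − x̄)² = 339.8600 ⇒ m₂ = 339.8600/4 = 84.96500
Σ(xᵢ − x̄)³ = 2495.1240 ⇒ m₃ = 2495.1240/4 = 623.78100
m₂^(3/2) = 84.96500^(1.5) = 783.17730
g_1 = m₃ / m₂^(3/2) = 623.78100 / 783.17730 ≈ 0.796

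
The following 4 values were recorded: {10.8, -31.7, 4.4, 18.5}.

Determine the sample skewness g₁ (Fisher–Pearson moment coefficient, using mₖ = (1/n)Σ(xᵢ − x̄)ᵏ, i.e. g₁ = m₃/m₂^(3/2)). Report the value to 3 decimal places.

-0.925

x̄ = (10.8 - 31.7 + 4.4 + 18.5) / 4 = 0.5000
deviations (xᵢ − x̄): 10.3000, -32.2000, 3.9000, 18.0000
Σ(xᵢ − x̄)² = 1482.1400 ⇒ m₂ = 1482.1400/4 = 370.53500
Σ(xᵢ − x̄)³ = -26402.2020 ⇒ m₃ = -26402.2020/4 = -6600.55050
m₂^(3/2) = 370.53500^(1.5) = 7132.53408
g₁ = m₃ / m₂^(3/2) = -6600.55050 / 7132.53408 ≈ -0.925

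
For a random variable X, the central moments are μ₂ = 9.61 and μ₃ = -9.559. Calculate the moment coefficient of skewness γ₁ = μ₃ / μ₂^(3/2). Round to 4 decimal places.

-0.3209

σ = √μ₂ = √9.61 = 3.10000
σ³ = μ₂^(3/2) = 29.79100
γ₁ = μ₃/σ³ = -9.559 / 29.79100 ≈ -0.3209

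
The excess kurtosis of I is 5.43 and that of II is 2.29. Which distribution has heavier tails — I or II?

Higher excess kurtosis ⇒ heavier tails relative to the normal distribution.
5.43 vs 2.29: the larger is 5.43, so I has heavier tails.

I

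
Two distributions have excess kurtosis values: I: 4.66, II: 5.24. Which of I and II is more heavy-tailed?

Higher excess kurtosis ⇒ heavier tails relative to the normal distribution.
4.66 vs 5.24: the larger is 5.24, so II has heavier tails.

II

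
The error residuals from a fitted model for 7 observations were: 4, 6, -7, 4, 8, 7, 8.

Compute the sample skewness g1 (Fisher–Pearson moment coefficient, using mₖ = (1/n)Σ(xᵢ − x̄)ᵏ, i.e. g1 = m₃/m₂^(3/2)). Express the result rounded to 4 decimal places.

x̄ = (4 + 6 - 7 + 4 + 8 + 7 + 8) / 7 = 4.2857
deviations (xᵢ − x̄): -0.2857, 1.7143, -11.2857, -0.2857, 3.7143, 2.7143, 3.7143
Σ(xᵢ − x̄)² = 165.4286 ⇒ m₂ = 165.4286/7 = 23.63265
Σ(xᵢ − x̄)³ = -1309.9592 ⇒ m₃ = -1309.9592/7 = -187.13703
m₂^(3/2) = 23.63265^(1.5) = 114.88643
g1 = m₃ / m₂^(3/2) = -187.13703 / 114.88643 ≈ -1.6289

-1.6289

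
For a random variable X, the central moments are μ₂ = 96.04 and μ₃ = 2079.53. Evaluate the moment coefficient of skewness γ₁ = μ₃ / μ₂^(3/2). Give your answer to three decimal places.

σ = √μ₂ = √96.04 = 9.80000
σ³ = μ₂^(3/2) = 941.19200
γ₁ = μ₃/σ³ = 2079.53 / 941.19200 ≈ 2.209

2.209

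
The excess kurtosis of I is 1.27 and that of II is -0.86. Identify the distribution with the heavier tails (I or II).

I

Higher excess kurtosis ⇒ heavier tails relative to the normal distribution.
1.27 vs -0.86: the larger is 1.27, so I has heavier tails. (I is leptokurtic — heavier-than-normal tails; the other is platykurtic.)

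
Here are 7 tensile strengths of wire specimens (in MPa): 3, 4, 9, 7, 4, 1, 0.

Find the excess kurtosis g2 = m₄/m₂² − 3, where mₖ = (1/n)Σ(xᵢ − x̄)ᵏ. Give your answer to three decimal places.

-0.970

x̄ = 4.0000
Σ(xᵢ − x̄)² = 60.0000 ⇒ m₂ = 8.57143
Σ(xᵢ − x̄)⁴ = 1044.0000 ⇒ m₄ = 149.14286
m₂² = 73.46939
g2 = m₄/m₂² − 3 = 2.03000 − 3 ≈ -0.970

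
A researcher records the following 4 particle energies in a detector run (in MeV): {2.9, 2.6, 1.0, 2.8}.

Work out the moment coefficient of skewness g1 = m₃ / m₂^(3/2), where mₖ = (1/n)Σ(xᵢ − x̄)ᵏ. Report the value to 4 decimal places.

x̄ = (2.9 + 2.6 + 1.0 + 2.8) / 4 = 2.3250
deviations (xᵢ − x̄): 0.5750, 0.2750, -1.3250, 0.4750
Σ(xᵢ − x̄)² = 2.3875 ⇒ m₂ = 2.3875/4 = 0.59687
Σ(xᵢ − x̄)³ = -2.0081 ⇒ m₃ = -2.0081/4 = -0.50203
m₂^(3/2) = 0.59687^(1.5) = 0.46113
g1 = m₃ / m₂^(3/2) = -0.50203 / 0.46113 ≈ -1.0887

-1.0887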